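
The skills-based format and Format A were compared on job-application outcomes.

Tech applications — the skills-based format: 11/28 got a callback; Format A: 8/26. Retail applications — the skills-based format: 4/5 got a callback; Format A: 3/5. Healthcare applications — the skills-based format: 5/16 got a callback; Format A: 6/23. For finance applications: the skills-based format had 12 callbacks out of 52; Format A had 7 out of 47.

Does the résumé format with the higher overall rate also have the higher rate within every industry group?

Yes

Tech: the skills-based format 11/28 = 39.3%, Format A 8/26 = 30.8% → the skills-based format
Retail: the skills-based format 4/5 = 80.0%, Format A 3/5 = 60.0% → the skills-based format
Healthcare: the skills-based format 5/16 = 31.2%, Format A 6/23 = 26.1% → the skills-based format
Finance: the skills-based format 12/52 = 23.1%, Format A 7/47 = 14.9% → the skills-based format
Overall: the skills-based format 32/101 = 31.7%, Format A 24/101 = 23.8% → the skills-based format
The skills-based format wins overall and in every industry group — no reversal.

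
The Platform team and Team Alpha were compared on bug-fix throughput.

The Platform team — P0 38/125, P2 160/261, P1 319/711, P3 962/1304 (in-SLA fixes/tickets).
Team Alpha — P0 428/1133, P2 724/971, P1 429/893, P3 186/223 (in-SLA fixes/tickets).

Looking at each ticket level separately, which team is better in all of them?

Team Alpha

P0: the Platform team 38/125 = 30.4%, Team Alpha 428/1133 = 37.8% → Team Alpha
P2: the Platform team 160/261 = 61.3%, Team Alpha 724/971 = 74.6% → Team Alpha
P1: the Platform team 319/711 = 44.9%, Team Alpha 429/893 = 48.0% → Team Alpha
P3: the Platform team 962/1304 = 73.8%, Team Alpha 186/223 = 83.4% → Team Alpha
Team Alpha has the higher rate in all 4 groups.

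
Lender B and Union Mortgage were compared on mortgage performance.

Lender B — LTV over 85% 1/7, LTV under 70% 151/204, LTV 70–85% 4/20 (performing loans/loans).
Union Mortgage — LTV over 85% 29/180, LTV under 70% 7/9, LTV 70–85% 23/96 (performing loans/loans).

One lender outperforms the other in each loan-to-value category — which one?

Union Mortgage

LTV over 85%: Lender B 1/7 = 14.3%, Union Mortgage 29/180 = 16.1% → Union Mortgage
LTV under 70%: Lender B 151/204 = 74.0%, Union Mortgage 7/9 = 77.8% → Union Mortgage
LTV 70–85%: Lender B 4/20 = 20.0%, Union Mortgage 23/96 = 24.0% → Union Mortgage
Union Mortgage has the higher rate in all 3 groups.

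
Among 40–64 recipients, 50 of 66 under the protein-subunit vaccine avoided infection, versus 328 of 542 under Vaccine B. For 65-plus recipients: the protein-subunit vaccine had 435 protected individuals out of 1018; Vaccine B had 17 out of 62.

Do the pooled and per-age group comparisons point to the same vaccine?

40–64: the protein-subunit vaccine 50/66 = 75.8%, Vaccine B 328/542 = 60.5% → the protein-subunit vaccine
65-plus: the protein-subunit vaccine 435/1018 = 42.7%, Vaccine B 17/62 = 27.4% → the protein-subunit vaccine
Overall: the protein-subunit vaccine 485/1084 = 44.7%, Vaccine B 345/604 = 57.1% → Vaccine B
The protein-subunit vaccine wins each age group but Vaccine B wins overall — the comparison reverses. The protein-subunit vaccine's recipients skew toward 65-plus, which has a lower base rate.

No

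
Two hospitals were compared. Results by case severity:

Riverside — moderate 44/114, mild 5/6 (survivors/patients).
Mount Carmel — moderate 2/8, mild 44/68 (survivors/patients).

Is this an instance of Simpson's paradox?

Moderate: Riverside 44/114 = 38.6%, Mount Carmel 2/8 = 25.0% → Riverside
Mild: Riverside 5/6 = 83.3%, Mount Carmel 44/68 = 64.7% → Riverside
Overall: Riverside 49/120 = 40.8%, Mount Carmel 46/76 = 60.5% → Mount Carmel
Riverside wins each case group but Mount Carmel wins overall — the comparison reverses. Riverside's patients skew toward moderate, which has a lower base rate.

Yes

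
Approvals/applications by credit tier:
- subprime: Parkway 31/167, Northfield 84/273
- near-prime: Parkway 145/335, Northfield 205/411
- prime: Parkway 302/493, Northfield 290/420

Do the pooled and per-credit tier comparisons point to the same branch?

Yes

Subprime: Parkway 31/167 = 18.6%, Northfield 84/273 = 30.8% → Northfield
Near-prime: Parkway 145/335 = 43.3%, Northfield 205/411 = 49.9% → Northfield
Prime: Parkway 302/493 = 61.3%, Northfield 290/420 = 69.0% → Northfield
Overall: Parkway 478/995 = 48.0%, Northfield 579/1104 = 52.4% → Northfield
Northfield wins overall and in every credit group — no reversal.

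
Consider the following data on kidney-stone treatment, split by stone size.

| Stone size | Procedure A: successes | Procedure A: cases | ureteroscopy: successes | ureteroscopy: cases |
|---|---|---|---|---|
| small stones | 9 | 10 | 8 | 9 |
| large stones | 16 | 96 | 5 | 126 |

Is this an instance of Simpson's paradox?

No

Small stones: Procedure A 9/10 = 90.0%, ureteroscopy 8/9 = 88.9% → Procedure A
Large stones: Procedure A 16/96 = 16.7%, ureteroscopy 5/126 = 4.0% → Procedure A
Overall: Procedure A 25/106 = 23.6%, ureteroscopy 13/135 = 9.6% → Procedure A
Procedure A wins overall and in every stone group — no reversal.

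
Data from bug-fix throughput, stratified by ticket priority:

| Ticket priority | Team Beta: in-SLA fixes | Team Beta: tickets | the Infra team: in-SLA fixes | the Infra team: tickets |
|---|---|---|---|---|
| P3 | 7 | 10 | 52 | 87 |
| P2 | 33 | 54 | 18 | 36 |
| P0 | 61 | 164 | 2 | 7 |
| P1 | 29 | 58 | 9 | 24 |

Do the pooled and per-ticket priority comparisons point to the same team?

P3: Team Beta 7/10 = 70.0%, the Infra team 52/87 = 59.8% → Team Beta
P2: Team Beta 33/54 = 61.1%, the Infra team 18/36 = 50.0% → Team Beta
P0: Team Beta 61/164 = 37.2%, the Infra team 2/7 = 28.6% → Team Beta
P1: Team Beta 29/58 = 50.0%, the Infra team 9/24 = 37.5% → Team Beta
Overall: Team Beta 130/286 = 45.5%, the Infra team 81/154 = 52.6% → the Infra team
Team Beta wins each ticket group but the Infra team wins overall — the comparison reverses. Team Beta's tickets skew toward P0, which has a lower base rate.

No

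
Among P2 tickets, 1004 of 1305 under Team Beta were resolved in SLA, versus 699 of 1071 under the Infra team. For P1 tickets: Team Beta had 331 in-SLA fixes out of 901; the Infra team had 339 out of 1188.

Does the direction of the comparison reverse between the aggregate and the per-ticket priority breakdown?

P2: Team Beta 1004/1305 = 76.9%, the Infra team 699/1071 = 65.3% → Team Beta
P1: Team Beta 331/901 = 36.7%, the Infra team 339/1188 = 28.5% → Team Beta
Overall: Team Beta 1335/2206 = 60.5%, the Infra team 1038/2259 = 45.9% → Team Beta
Team Beta wins overall and in every ticket group — no reversal.

No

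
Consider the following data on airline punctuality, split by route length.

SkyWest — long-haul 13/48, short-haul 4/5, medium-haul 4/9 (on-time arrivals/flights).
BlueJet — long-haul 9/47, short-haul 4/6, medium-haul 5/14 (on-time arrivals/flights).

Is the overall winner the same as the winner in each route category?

Long-haul: SkyWest 13/48 = 27.1%, BlueJet 9/47 = 19.1% → SkyWest
Short-haul: SkyWest 4/5 = 80.0%, BlueJet 4/6 = 66.7% → SkyWest
Medium-haul: SkyWest 4/9 = 44.4%, BlueJet 5/14 = 35.7% → SkyWest
Overall: SkyWest 21/62 = 33.9%, BlueJet 18/67 = 26.9% → SkyWest
SkyWest wins overall and in every route group — no reversal.

Yes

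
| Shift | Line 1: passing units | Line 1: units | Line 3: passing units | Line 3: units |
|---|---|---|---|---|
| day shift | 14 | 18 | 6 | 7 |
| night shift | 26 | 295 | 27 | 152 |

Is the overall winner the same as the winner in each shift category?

Day shift: Line 1 14/18 = 77.8%, Line 3 6/7 = 85.7% → Line 3
Night shift: Line 1 26/295 = 8.8%, Line 3 27/152 = 17.8% → Line 3
Overall: Line 1 40/313 = 12.8%, Line 3 33/159 = 20.8% → Line 3
Line 3 wins overall and in every shift group — no reversal.

Yes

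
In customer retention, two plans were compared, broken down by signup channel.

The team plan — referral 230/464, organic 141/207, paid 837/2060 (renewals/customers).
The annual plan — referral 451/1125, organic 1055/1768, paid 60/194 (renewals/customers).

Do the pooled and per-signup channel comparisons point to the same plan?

Referral: the team plan 230/464 = 49.6%, the annual plan 451/1125 = 40.1% → the team plan
Organic: the team plan 141/207 = 68.1%, the annual plan 1055/1768 = 59.7% → the team plan
Paid: the team plan 837/2060 = 40.6%, the annual plan 60/194 = 30.9% → the team plan
Overall: the team plan 1208/2731 = 44.2%, the annual plan 1566/3087 = 50.7% → the annual plan
The team plan wins each signup group but the annual plan wins overall — the comparison reverses. The team plan's customers skew toward paid, which has a lower base rate.

No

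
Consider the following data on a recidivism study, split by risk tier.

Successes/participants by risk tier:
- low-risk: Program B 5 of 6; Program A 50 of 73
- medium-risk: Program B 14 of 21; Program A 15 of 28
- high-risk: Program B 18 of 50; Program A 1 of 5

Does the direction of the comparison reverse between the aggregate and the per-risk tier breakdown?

Yes

Low-risk: Program B 5/6 = 83.3%, Program A 50/73 = 68.5% → Program B
Medium-risk: Program B 14/21 = 66.7%, Program A 15/28 = 53.6% → Program B
High-risk: Program B 18/50 = 36.0%, Program A 1/5 = 20.0% → Program B
Overall: Program B 37/77 = 48.1%, Program A 66/106 = 62.3% → Program A
Program B wins each risk group but Program A wins overall — the comparison reverses. Program B's participants skew toward high-risk, which has a lower base rate.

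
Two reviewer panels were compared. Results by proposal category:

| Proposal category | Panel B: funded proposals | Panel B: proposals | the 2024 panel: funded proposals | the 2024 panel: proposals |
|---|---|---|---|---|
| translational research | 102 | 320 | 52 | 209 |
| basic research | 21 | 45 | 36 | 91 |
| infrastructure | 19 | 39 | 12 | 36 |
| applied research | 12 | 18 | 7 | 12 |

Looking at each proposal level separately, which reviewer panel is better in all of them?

Panel B

Translational research: Panel B 102/320 = 31.9%, the 2024 panel 52/209 = 24.9% → Panel B
Basic research: Panel B 21/45 = 46.7%, the 2024 panel 36/91 = 39.6% → Panel B
Infrastructure: Panel B 19/39 = 48.7%, the 2024 panel 12/36 = 33.3% → Panel B
Applied research: Panel B 12/18 = 66.7%, the 2024 panel 7/12 = 58.3% → Panel B
Panel B has the higher rate in all 4 groups.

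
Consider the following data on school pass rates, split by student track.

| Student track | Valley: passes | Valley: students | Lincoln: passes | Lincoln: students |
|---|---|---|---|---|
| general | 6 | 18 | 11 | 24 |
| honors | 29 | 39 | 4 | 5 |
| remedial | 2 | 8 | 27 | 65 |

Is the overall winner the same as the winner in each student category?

No

General: Valley 6/18 = 33.3%, Lincoln 11/24 = 45.8% → Lincoln
Honors: Valley 29/39 = 74.4%, Lincoln 4/5 = 80.0% → Lincoln
Remedial: Valley 2/8 = 25.0%, Lincoln 27/65 = 41.5% → Lincoln
Overall: Valley 37/65 = 56.9%, Lincoln 42/94 = 44.7% → Valley
Lincoln wins each student group but Valley wins overall — the comparison reverses. Lincoln's students skew toward remedial, which has a lower base rate.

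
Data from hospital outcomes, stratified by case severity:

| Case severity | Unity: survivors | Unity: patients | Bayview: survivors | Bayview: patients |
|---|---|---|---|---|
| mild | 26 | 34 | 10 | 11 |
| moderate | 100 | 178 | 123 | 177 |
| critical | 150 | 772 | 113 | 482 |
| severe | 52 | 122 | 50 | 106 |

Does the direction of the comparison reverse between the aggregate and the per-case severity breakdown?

No

Mild: Unity 26/34 = 76.5%, Bayview 10/11 = 90.9% → Bayview
Moderate: Unity 100/178 = 56.2%, Bayview 123/177 = 69.5% → Bayview
Critical: Unity 150/772 = 19.4%, Bayview 113/482 = 23.4% → Bayview
Severe: Unity 52/122 = 42.6%, Bayview 50/106 = 47.2% → Bayview
Overall: Unity 328/1106 = 29.7%, Bayview 296/776 = 38.1% → Bayview
Bayview wins overall and in every case group — no reversal.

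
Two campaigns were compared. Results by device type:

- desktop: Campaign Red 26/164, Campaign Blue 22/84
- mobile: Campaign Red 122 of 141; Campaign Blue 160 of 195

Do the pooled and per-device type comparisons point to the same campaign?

Desktop: Campaign Red 26/164 = 15.9%, Campaign Blue 22/84 = 26.2% → Campaign Blue
Mobile: Campaign Red 122/141 = 86.5%, Campaign Blue 160/195 = 82.1% → Campaign Red
Overall: Campaign Red 148/305 = 48.5%, Campaign Blue 182/279 = 65.2% → Campaign Blue
Neither sweeps: Campaign Red wins 1 of 2 groups, Campaign Blue wins 1. Campaign Blue wins overall but not every group — no Simpson reversal.

No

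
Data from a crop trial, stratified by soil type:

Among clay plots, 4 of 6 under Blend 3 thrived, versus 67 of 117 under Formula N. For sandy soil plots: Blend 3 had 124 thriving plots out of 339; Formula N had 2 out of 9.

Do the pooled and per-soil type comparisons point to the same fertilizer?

Clay: Blend 3 4/6 = 66.7%, Formula N 67/117 = 57.3% → Blend 3
Sandy soil: Blend 3 124/339 = 36.6%, Formula N 2/9 = 22.2% → Blend 3
Overall: Blend 3 128/345 = 37.1%, Formula N 69/126 = 54.8% → Formula N
Blend 3 wins each soil group but Formula N wins overall — the comparison reverses. Blend 3's plots skew toward sandy soil, which has a lower base rate.

No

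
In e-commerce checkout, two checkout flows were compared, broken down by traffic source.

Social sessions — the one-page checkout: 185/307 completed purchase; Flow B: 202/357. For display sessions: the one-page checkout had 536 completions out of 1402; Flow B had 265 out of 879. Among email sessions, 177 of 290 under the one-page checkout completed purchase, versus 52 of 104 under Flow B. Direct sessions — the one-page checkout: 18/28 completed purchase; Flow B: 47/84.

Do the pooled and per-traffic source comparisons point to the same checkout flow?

Social: the one-page checkout 185/307 = 60.3%, Flow B 202/357 = 56.6% → the one-page checkout
Display: the one-page checkout 536/1402 = 38.2%, Flow B 265/879 = 30.1% → the one-page checkout
Email: the one-page checkout 177/290 = 61.0%, Flow B 52/104 = 50.0% → the one-page checkout
Direct: the one-page checkout 18/28 = 64.3%, Flow B 47/84 = 56.0% → the one-page checkout
Overall: the one-page checkout 916/2027 = 45.2%, Flow B 566/1424 = 39.7% → the one-page checkout
The one-page checkout wins overall and in every traffic group — no reversal.

Yes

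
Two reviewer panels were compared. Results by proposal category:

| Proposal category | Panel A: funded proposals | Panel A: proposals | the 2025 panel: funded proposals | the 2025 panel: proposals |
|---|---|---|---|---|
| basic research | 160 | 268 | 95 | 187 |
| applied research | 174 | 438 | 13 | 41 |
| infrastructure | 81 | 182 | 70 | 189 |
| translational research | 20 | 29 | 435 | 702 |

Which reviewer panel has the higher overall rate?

Basic research: Panel A 160/268 = 59.7%, the 2025 panel 95/187 = 50.8% → Panel A
Applied research: Panel A 174/438 = 39.7%, the 2025 panel 13/41 = 31.7% → Panel A
Infrastructure: Panel A 81/182 = 44.5%, the 2025 panel 70/189 = 37.0% → Panel A
Translational research: Panel A 20/29 = 69.0%, the 2025 panel 435/702 = 62.0% → Panel A
Overall: Panel A 435/917 = 47.4%, the 2025 panel 613/1119 = 54.8% → the 2025 panel
(Panel A wins every proposal group but the 2025 panel wins overall — Panel A's proposals skew toward the low-rate applied research group.)

the 2025 panel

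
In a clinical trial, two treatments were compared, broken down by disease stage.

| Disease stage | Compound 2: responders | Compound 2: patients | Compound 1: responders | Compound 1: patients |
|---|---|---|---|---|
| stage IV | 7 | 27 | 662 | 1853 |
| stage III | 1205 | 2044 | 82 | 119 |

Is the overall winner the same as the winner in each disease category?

Stage IV: Compound 2 7/27 = 25.9%, Compound 1 662/1853 = 35.7% → Compound 1
Stage III: Compound 2 1205/2044 = 59.0%, Compound 1 82/119 = 68.9% → Compound 1
Overall: Compound 2 1212/2071 = 58.5%, Compound 1 744/1972 = 37.7% → Compound 2
Compound 1 wins each disease group but Compound 2 wins overall — the comparison reverses. Compound 1's patients skew toward stage IV, which has a lower base rate.

No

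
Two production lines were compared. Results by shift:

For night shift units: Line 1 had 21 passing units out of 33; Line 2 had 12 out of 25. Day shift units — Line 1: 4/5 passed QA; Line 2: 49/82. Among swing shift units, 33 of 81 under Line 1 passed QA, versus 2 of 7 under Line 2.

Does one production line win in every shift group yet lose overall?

Night shift: Line 1 21/33 = 63.6%, Line 2 12/25 = 48.0% → Line 1
Day shift: Line 1 4/5 = 80.0%, Line 2 49/82 = 59.8% → Line 1
Swing shift: Line 1 33/81 = 40.7%, Line 2 2/7 = 28.6% → Line 1
Overall: Line 1 58/119 = 48.7%, Line 2 63/114 = 55.3% → Line 2
Line 1 wins each shift group but Line 2 wins overall — the comparison reverses. Line 1's units skew toward swing shift, which has a lower base rate.

Yes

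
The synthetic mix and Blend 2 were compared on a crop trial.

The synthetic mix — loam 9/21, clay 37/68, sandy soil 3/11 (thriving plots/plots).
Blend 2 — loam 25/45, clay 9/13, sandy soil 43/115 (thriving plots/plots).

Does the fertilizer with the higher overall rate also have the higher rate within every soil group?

No

Loam: the synthetic mix 9/21 = 42.9%, Blend 2 25/45 = 55.6% → Blend 2
Clay: the synthetic mix 37/68 = 54.4%, Blend 2 9/13 = 69.2% → Blend 2
Sandy soil: the synthetic mix 3/11 = 27.3%, Blend 2 43/115 = 37.4% → Blend 2
Overall: the synthetic mix 49/100 = 49.0%, Blend 2 77/173 = 44.5% → the synthetic mix
Blend 2 wins each soil group but the synthetic mix wins overall — the comparison reverses. Blend 2's plots skew toward sandy soil, which has a lower base rate.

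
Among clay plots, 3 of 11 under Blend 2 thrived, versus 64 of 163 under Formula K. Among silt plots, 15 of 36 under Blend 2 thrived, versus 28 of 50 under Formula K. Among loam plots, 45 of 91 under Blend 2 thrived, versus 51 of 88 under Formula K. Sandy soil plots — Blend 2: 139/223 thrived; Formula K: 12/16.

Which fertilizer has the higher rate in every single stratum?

Formula K

Clay: Blend 2 3/11 = 27.3%, Formula K 64/163 = 39.3% → Formula K
Silt: Blend 2 15/36 = 41.7%, Formula K 28/50 = 56.0% → Formula K
Loam: Blend 2 45/91 = 49.5%, Formula K 51/88 = 58.0% → Formula K
Sandy soil: Blend 2 139/223 = 62.3%, Formula K 12/16 = 75.0% → Formula K
Formula K has the higher rate in all 4 groups.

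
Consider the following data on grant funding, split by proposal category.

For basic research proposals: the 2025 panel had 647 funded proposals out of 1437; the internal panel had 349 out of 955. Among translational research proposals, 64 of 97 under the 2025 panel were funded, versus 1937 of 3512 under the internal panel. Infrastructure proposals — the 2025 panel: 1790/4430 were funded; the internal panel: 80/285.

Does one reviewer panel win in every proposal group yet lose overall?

Basic research: the 2025 panel 647/1437 = 45.0%, the internal panel 349/955 = 36.5% → the 2025 panel
Translational research: the 2025 panel 64/97 = 66.0%, the internal panel 1937/3512 = 55.2% → the 2025 panel
Infrastructure: the 2025 panel 1790/4430 = 40.4%, the internal panel 80/285 = 28.1% → the 2025 panel
Overall: the 2025 panel 2501/5964 = 41.9%, the internal panel 2366/4752 = 49.8% → the internal panel
The 2025 panel wins each proposal group but the internal panel wins overall — the comparison reverses. The 2025 panel's proposals skew toward infrastructure, which has a lower base rate.

Yes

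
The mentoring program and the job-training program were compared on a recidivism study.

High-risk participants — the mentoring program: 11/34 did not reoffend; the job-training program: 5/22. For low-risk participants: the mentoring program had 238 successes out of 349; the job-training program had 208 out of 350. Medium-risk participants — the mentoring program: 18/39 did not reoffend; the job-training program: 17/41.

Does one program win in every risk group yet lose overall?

No

High-risk: the mentoring program 11/34 = 32.4%, the job-training program 5/22 = 22.7% → the mentoring program
Low-risk: the mentoring program 238/349 = 68.2%, the job-training program 208/350 = 59.4% → the mentoring program
Medium-risk: the mentoring program 18/39 = 46.2%, the job-training program 17/41 = 41.5% → the mentoring program
Overall: the mentoring program 267/422 = 63.3%, the job-training program 230/413 = 55.7% → the mentoring program
The mentoring program wins overall and in every risk group — no reversal.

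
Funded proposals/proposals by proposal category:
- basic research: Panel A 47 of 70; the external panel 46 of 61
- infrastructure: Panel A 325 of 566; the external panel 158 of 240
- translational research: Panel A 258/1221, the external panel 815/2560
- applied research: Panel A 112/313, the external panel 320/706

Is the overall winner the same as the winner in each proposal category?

Basic research: Panel A 47/70 = 67.1%, the external panel 46/61 = 75.4% → the external panel
Infrastructure: Panel A 325/566 = 57.4%, the external panel 158/240 = 65.8% → the external panel
Translational research: Panel A 258/1221 = 21.1%, the external panel 815/2560 = 31.8% → the external panel
Applied research: Panel A 112/313 = 35.8%, the external panel 320/706 = 45.3% → the external panel
Overall: Panel A 742/2170 = 34.2%, the external panel 1339/3567 = 37.5% → the external panel
The external panel wins overall and in every proposal group — no reversal.

Yes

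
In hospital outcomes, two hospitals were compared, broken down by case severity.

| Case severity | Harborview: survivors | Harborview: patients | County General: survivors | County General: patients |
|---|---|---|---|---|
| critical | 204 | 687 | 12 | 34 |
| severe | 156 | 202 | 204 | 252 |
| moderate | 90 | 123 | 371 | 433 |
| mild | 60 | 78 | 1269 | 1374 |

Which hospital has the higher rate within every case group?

County General

Critical: Harborview 204/687 = 29.7%, County General 12/34 = 35.3% → County General
Severe: Harborview 156/202 = 77.2%, County General 204/252 = 81.0% → County General
Moderate: Harborview 90/123 = 73.2%, County General 371/433 = 85.7% → County General
Mild: Harborview 60/78 = 76.9%, County General 1269/1374 = 92.4% → County General
County General has the higher rate in all 4 groups.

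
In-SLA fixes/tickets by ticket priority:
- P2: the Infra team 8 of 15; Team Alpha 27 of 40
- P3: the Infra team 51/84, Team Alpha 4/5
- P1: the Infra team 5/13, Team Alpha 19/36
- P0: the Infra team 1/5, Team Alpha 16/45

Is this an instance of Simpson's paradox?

Yes

P2: the Infra team 8/15 = 53.3%, Team Alpha 27/40 = 67.5% → Team Alpha
P3: the Infra team 51/84 = 60.7%, Team Alpha 4/5 = 80.0% → Team Alpha
P1: the Infra team 5/13 = 38.5%, Team Alpha 19/36 = 52.8% → Team Alpha
P0: the Infra team 1/5 = 20.0%, Team Alpha 16/45 = 35.6% → Team Alpha
Overall: the Infra team 65/117 = 55.6%, Team Alpha 66/126 = 52.4% → the Infra team
Team Alpha wins each ticket group but the Infra team wins overall — the comparison reverses. Team Alpha's tickets skew toward P0, which has a lower base rate.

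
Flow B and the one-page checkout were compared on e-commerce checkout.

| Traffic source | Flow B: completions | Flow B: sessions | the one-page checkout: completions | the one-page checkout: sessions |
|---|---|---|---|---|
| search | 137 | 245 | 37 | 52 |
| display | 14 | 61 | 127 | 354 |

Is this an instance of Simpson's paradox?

Yes

Search: Flow B 137/245 = 55.9%, the one-page checkout 37/52 = 71.2% → the one-page checkout
Display: Flow B 14/61 = 23.0%, the one-page checkout 127/354 = 35.9% → the one-page checkout
Overall: Flow B 151/306 = 49.3%, the one-page checkout 164/406 = 40.4% → Flow B
The one-page checkout wins each traffic group but Flow B wins overall — the comparison reverses. The one-page checkout's sessions skew toward display, which has a lower base rate.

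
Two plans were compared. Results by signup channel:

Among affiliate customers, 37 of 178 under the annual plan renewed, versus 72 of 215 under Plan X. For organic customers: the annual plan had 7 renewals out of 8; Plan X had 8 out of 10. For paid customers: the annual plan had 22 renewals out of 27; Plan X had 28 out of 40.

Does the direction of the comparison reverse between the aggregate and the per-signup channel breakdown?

No

Affiliate: the annual plan 37/178 = 20.8%, Plan X 72/215 = 33.5% → Plan X
Organic: the annual plan 7/8 = 87.5%, Plan X 8/10 = 80.0% → the annual plan
Paid: the annual plan 22/27 = 81.5%, Plan X 28/40 = 70.0% → the annual plan
Overall: the annual plan 66/213 = 31.0%, Plan X 108/265 = 40.8% → Plan X
Neither sweeps: the annual plan wins 2 of 3 groups, Plan X wins 1. Plan X wins overall but not every group — no Simpson reversal.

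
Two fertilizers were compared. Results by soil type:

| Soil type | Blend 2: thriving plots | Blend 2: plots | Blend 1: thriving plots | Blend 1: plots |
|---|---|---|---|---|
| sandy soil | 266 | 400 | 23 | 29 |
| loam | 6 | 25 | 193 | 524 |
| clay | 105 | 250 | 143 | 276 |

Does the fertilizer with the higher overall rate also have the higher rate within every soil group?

Sandy soil: Blend 2 266/400 = 66.5%, Blend 1 23/29 = 79.3% → Blend 1
Loam: Blend 2 6/25 = 24.0%, Blend 1 193/524 = 36.8% → Blend 1
Clay: Blend 2 105/250 = 42.0%, Blend 1 143/276 = 51.8% → Blend 1
Overall: Blend 2 377/675 = 55.9%, Blend 1 359/829 = 43.3% → Blend 2
Blend 1 wins each soil group but Blend 2 wins overall — the comparison reverses. Blend 1's plots skew toward loam, which has a lower base rate.

No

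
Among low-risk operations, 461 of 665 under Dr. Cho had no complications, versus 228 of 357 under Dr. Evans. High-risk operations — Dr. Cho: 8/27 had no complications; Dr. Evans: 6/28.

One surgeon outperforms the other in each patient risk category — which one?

Dr. Cho

Low-risk: Dr. Cho 461/665 = 69.3%, Dr. Evans 228/357 = 63.9% → Dr. Cho
High-risk: Dr. Cho 8/27 = 29.6%, Dr. Evans 6/28 = 21.4% → Dr. Cho
Dr. Cho has the higher rate in both groups.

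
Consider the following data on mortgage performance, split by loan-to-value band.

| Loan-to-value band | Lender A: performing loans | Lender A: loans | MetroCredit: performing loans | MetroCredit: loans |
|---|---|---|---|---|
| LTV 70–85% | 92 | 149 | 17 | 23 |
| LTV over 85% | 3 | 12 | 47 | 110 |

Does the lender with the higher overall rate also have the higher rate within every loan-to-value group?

LTV 70–85%: Lender A 92/149 = 61.7%, MetroCredit 17/23 = 73.9% → MetroCredit
LTV over 85%: Lender A 3/12 = 25.0%, MetroCredit 47/110 = 42.7% → MetroCredit
Overall: Lender A 95/161 = 59.0%, MetroCredit 64/133 = 48.1% → Lender A
MetroCredit wins each loan-to-value group but Lender A wins overall — the comparison reverses. MetroCredit's loans skew toward LTV over 85%, which has a lower base rate.

No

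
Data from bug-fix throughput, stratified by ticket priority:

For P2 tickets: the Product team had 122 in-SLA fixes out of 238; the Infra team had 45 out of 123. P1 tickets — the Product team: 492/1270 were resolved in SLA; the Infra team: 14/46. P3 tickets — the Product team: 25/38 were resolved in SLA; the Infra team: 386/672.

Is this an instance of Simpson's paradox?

Yes

P2: the Product team 122/238 = 51.3%, the Infra team 45/123 = 36.6% → the Product team
P1: the Product team 492/1270 = 38.7%, the Infra team 14/46 = 30.4% → the Product team
P3: the Product team 25/38 = 65.8%, the Infra team 386/672 = 57.4% → the Product team
Overall: the Product team 639/1546 = 41.3%, the Infra team 445/841 = 52.9% → the Infra team
The Product team wins each ticket group but the Infra team wins overall — the comparison reverses. The Product team's tickets skew toward P1, which has a lower base rate.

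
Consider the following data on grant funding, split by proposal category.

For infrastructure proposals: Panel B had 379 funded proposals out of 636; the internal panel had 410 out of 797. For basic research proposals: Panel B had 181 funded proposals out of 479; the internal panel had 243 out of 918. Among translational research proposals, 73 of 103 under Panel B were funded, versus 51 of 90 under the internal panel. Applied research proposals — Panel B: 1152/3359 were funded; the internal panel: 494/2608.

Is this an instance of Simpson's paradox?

Infrastructure: Panel B 379/636 = 59.6%, the internal panel 410/797 = 51.4% → Panel B
Basic research: Panel B 181/479 = 37.8%, the internal panel 243/918 = 26.5% → Panel B
Translational research: Panel B 73/103 = 70.9%, the internal panel 51/90 = 56.7% → Panel B
Applied research: Panel B 1152/3359 = 34.3%, the internal panel 494/2608 = 18.9% → Panel B
Overall: Panel B 1785/4577 = 39.0%, the internal panel 1198/4413 = 27.1% → Panel B
Panel B wins overall and in every proposal group — no reversal.

No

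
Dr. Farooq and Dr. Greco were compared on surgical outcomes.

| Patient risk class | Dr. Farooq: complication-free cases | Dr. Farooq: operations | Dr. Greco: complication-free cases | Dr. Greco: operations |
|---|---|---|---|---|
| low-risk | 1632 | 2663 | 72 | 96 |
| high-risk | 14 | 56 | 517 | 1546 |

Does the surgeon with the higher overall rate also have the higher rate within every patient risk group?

No

Low-risk: Dr. Farooq 1632/2663 = 61.3%, Dr. Greco 72/96 = 75.0% → Dr. Greco
High-risk: Dr. Farooq 14/56 = 25.0%, Dr. Greco 517/1546 = 33.4% → Dr. Greco
Overall: Dr. Farooq 1646/2719 = 60.5%, Dr. Greco 589/1642 = 35.9% → Dr. Farooq
Dr. Greco wins each patient risk group but Dr. Farooq wins overall — the comparison reverses. Dr. Greco's operations skew toward high-risk, which has a lower base rate.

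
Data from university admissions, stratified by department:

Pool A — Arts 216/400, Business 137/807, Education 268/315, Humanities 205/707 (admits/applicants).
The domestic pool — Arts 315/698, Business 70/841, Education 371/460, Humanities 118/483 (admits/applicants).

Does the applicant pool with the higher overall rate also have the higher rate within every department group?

Arts: Pool A 216/400 = 54.0%, the domestic pool 315/698 = 45.1% → Pool A
Business: Pool A 137/807 = 17.0%, the domestic pool 70/841 = 8.3% → Pool A
Education: Pool A 268/315 = 85.1%, the domestic pool 371/460 = 80.7% → Pool A
Humanities: Pool A 205/707 = 29.0%, the domestic pool 118/483 = 24.4% → Pool A
Overall: Pool A 826/2229 = 37.1%, the domestic pool 874/2482 = 35.2% → Pool A
Pool A wins overall and in every department group — no reversal.

Yes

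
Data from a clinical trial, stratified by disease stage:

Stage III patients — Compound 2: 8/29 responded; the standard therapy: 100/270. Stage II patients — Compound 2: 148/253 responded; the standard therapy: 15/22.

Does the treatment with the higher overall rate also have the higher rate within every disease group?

Stage III: Compound 2 8/29 = 27.6%, the standard therapy 100/270 = 37.0% → the standard therapy
Stage II: Compound 2 148/253 = 58.5%, the standard therapy 15/22 = 68.2% → the standard therapy
Overall: Compound 2 156/282 = 55.3%, the standard therapy 115/292 = 39.4% → Compound 2
The standard therapy wins each disease group but Compound 2 wins overall — the comparison reverses. The standard therapy's patients skew toward stage III, which has a lower base rate.

No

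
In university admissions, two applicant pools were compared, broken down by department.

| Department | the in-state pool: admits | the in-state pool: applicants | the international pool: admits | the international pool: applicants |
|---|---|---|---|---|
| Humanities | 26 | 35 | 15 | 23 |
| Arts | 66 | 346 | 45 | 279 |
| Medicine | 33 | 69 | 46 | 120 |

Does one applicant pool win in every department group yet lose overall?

No

Humanities: the in-state pool 26/35 = 74.3%, the international pool 15/23 = 65.2% → the in-state pool
Arts: the in-state pool 66/346 = 19.1%, the international pool 45/279 = 16.1% → the in-state pool
Medicine: the in-state pool 33/69 = 47.8%, the international pool 46/120 = 38.3% → the in-state pool
Overall: the in-state pool 125/450 = 27.8%, the international pool 106/422 = 25.1% → the in-state pool
The in-state pool wins overall and in every department group — no reversal.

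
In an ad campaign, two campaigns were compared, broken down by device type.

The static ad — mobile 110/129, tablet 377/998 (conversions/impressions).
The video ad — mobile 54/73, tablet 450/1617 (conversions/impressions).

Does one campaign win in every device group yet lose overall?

Mobile: the static ad 110/129 = 85.3%, the video ad 54/73 = 74.0% → the static ad
Tablet: the static ad 377/998 = 37.8%, the video ad 450/1617 = 27.8% → the static ad
Overall: the static ad 487/1127 = 43.2%, the video ad 504/1690 = 29.8% → the static ad
The static ad wins overall and in every device group — no reversal.

No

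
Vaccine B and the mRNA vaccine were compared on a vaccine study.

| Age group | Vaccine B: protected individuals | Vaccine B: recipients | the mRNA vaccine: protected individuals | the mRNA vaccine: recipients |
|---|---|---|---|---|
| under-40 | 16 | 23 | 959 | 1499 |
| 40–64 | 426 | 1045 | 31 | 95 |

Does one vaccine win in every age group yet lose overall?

Yes

Under-40: Vaccine B 16/23 = 69.6%, the mRNA vaccine 959/1499 = 64.0% → Vaccine B
40–64: Vaccine B 426/1045 = 40.8%, the mRNA vaccine 31/95 = 32.6% → Vaccine B
Overall: Vaccine B 442/1068 = 41.4%, the mRNA vaccine 990/1594 = 62.1% → the mRNA vaccine
Vaccine B wins each age group but the mRNA vaccine wins overall — the comparison reverses. Vaccine B's recipients skew toward 40–64, which has a lower base rate.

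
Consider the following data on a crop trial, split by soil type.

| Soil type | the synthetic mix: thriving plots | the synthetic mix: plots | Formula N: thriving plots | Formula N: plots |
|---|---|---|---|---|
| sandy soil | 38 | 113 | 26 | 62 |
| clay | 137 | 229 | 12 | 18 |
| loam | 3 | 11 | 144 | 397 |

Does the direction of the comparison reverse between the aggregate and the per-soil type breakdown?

Yes

Sandy soil: the synthetic mix 38/113 = 33.6%, Formula N 26/62 = 41.9% → Formula N
Clay: the synthetic mix 137/229 = 59.8%, Formula N 12/18 = 66.7% → Formula N
Loam: the synthetic mix 3/11 = 27.3%, Formula N 144/397 = 36.3% → Formula N
Overall: the synthetic mix 178/353 = 50.4%, Formula N 182/477 = 38.2% → the synthetic mix
Formula N wins each soil group but the synthetic mix wins overall — the comparison reverses. Formula N's plots skew toward loam, which has a lower base rate.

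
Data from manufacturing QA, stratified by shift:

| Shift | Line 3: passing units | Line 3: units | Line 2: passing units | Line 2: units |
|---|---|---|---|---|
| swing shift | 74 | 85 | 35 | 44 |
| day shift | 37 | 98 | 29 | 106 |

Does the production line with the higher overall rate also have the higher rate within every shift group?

Swing shift: Line 3 74/85 = 87.1%, Line 2 35/44 = 79.5% → Line 3
Day shift: Line 3 37/98 = 37.8%, Line 2 29/106 = 27.4% → Line 3
Overall: Line 3 111/183 = 60.7%, Line 2 64/150 = 42.7% → Line 3
Line 3 wins overall and in every shift group — no reversal.

Yes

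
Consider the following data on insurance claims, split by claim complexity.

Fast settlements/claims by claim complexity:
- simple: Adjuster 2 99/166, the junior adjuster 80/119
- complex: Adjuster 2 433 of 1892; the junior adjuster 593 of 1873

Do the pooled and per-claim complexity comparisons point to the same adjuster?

Simple: Adjuster 2 99/166 = 59.6%, the junior adjuster 80/119 = 67.2% → the junior adjuster
Complex: Adjuster 2 433/1892 = 22.9%, the junior adjuster 593/1873 = 31.7% → the junior adjuster
Overall: Adjuster 2 532/2058 = 25.9%, the junior adjuster 673/1992 = 33.8% → the junior adjuster
The junior adjuster wins overall and in every claim group — no reversal.

Yes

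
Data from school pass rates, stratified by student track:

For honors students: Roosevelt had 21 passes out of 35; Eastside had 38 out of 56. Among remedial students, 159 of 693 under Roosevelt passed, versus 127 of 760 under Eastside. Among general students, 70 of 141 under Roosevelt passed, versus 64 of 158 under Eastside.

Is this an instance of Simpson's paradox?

Honors: Roosevelt 21/35 = 60.0%, Eastside 38/56 = 67.9% → Eastside
Remedial: Roosevelt 159/693 = 22.9%, Eastside 127/760 = 16.7% → Roosevelt
General: Roosevelt 70/141 = 49.6%, Eastside 64/158 = 40.5% → Roosevelt
Overall: Roosevelt 250/869 = 28.8%, Eastside 229/974 = 23.5% → Roosevelt
Neither sweeps: Roosevelt wins 2 of 3 groups, Eastside wins 1. Roosevelt wins overall but not every group — no Simpson reversal.

No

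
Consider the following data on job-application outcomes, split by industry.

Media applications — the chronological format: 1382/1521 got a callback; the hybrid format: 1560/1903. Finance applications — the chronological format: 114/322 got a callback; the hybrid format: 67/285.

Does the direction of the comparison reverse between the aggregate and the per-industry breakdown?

Media: the chronological format 1382/1521 = 90.9%, the hybrid format 1560/1903 = 82.0% → the chronological format
Finance: the chronological format 114/322 = 35.4%, the hybrid format 67/285 = 23.5% → the chronological format
Overall: the chronological format 1496/1843 = 81.2%, the hybrid format 1627/2188 = 74.4% → the chronological format
The chronological format wins overall and in every industry group — no reversal.

No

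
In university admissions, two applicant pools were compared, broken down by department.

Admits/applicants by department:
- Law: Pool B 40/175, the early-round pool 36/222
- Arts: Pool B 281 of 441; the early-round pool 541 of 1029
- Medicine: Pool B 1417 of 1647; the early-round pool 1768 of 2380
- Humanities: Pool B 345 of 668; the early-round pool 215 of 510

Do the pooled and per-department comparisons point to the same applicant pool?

Yes

Law: Pool B 40/175 = 22.9%, the early-round pool 36/222 = 16.2% → Pool B
Arts: Pool B 281/441 = 63.7%, the early-round pool 541/1029 = 52.6% → Pool B
Medicine: Pool B 1417/1647 = 86.0%, the early-round pool 1768/2380 = 74.3% → Pool B
Humanities: Pool B 345/668 = 51.6%, the early-round pool 215/510 = 42.2% → Pool B
Overall: Pool B 2083/2931 = 71.1%, the early-round pool 2560/4141 = 61.8% → Pool B
Pool B wins overall and in every department group — no reversal.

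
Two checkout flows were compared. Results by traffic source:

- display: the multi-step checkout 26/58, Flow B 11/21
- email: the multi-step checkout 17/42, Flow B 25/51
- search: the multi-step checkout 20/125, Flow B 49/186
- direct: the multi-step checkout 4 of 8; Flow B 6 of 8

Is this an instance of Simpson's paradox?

No

Display: the multi-step checkout 26/58 = 44.8%, Flow B 11/21 = 52.4% → Flow B
Email: the multi-step checkout 17/42 = 40.5%, Flow B 25/51 = 49.0% → Flow B
Search: the multi-step checkout 20/125 = 16.0%, Flow B 49/186 = 26.3% → Flow B
Direct: the multi-step checkout 4/8 = 50.0%, Flow B 6/8 = 75.0% → Flow B
Overall: the multi-step checkout 67/233 = 28.8%, Flow B 91/266 = 34.2% → Flow B
Flow B wins overall and in every traffic group — no reversal.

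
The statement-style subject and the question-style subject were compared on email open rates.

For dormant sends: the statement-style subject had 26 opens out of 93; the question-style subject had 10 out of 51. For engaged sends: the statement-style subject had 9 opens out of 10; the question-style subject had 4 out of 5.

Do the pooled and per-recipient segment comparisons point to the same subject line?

Dormant: the statement-style subject 26/93 = 28.0%, the question-style subject 10/51 = 19.6% → the statement-style subject
Engaged: the statement-style subject 9/10 = 90.0%, the question-style subject 4/5 = 80.0% → the statement-style subject
Overall: the statement-style subject 35/103 = 34.0%, the question-style subject 14/56 = 25.0% → the statement-style subject
The statement-style subject wins overall and in every recipient group — no reversal.

Yes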